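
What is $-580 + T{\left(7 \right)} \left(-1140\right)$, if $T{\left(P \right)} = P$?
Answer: $-8560$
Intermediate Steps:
$-580 + T{\left(7 \right)} \left(-1140\right) = -580 + 7 \left(-1140\right) = -580 - 7980 = -8560$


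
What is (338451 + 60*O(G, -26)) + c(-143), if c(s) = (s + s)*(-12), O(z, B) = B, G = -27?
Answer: 340323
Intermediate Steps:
c(s) = -24*s (c(s) = (2*s)*(-12) = -24*s)
(338451 + 60*O(G, -26)) + c(-143) = (338451 + 60*(-26)) - 24*(-143) = (338451 - 1560) + 3432 = 336891 + 3432 = 340323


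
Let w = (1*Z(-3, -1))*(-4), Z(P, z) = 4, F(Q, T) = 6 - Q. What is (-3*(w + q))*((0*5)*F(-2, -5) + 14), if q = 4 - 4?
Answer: 672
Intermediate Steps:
w = -16 (w = (1*4)*(-4) = 4*(-4) = -16)
q = 0
(-3*(w + q))*((0*5)*F(-2, -5) + 14) = (-3*(-16 + 0))*((0*5)*(6 - 1*(-2)) + 14) = (-3*(-16))*(0*(6 + 2) + 14) = 48*(0*8 + 14) = 48*(0 + 14) = 48*14 = 672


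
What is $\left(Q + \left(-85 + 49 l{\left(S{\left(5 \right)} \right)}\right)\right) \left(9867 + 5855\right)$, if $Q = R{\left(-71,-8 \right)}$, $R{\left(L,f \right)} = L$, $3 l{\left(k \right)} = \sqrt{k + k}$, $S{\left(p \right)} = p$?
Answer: $-2452632 + \frac{770378 \sqrt{10}}{3} \approx -1.6406 \cdot 10^{6}$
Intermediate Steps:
$l{\left(k \right)} = \frac{\sqrt{2} \sqrt{k}}{3}$ ($l{\left(k \right)} = \frac{\sqrt{k + k}}{3} = \frac{\sqrt{2 k}}{3} = \frac{\sqrt{2} \sqrt{k}}{3}$)
$Q = -71$
$\left(Q + \left(-85 + 49 l{\left(S{\left(5 \right)} \right)}\right)\right) \left(9867 + 5855\right) = \left(-71 - \left(85 - 49 \frac{\sqrt{2} \sqrt{5}}{3}\right)\right) \left(9867 + 5855\right) = \left(-71 - \left(85 - 49 \frac{\sqrt{10}}{3}\right)\right) 15722 = \left(-71 - \left(85 - \frac{49 \sqrt{10}}{3}\right)\right) 15722 = \left(-156 + \frac{49 \sqrt{10}}{3}\right) 15722 = -2452632 + \frac{770378 \sqrt{10}}{3}$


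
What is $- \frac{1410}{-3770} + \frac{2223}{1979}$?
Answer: $\frac{1117110}{746083} \approx 1.4973$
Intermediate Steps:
$- \frac{1410}{-3770} + \frac{2223}{1979} = \left(-1410\right) \left(- \frac{1}{3770}\right) + 2223 \cdot \frac{1}{1979} = \frac{141}{377} + \frac{2223}{1979} = \frac{1117110}{746083}$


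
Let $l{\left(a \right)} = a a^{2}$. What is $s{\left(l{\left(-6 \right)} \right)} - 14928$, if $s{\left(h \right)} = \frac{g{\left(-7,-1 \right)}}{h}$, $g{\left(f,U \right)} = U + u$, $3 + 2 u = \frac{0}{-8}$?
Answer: $- \frac{6448891}{432} \approx -14928.0$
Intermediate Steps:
$l{\left(a \right)} = a^{3}$
$u = - \frac{3}{2}$ ($u = - \frac{3}{2} + \frac{0 \frac{1}{-8}}{2} = - \frac{3}{2} + \frac{0 \left(- \frac{1}{8}\right)}{2} = - \frac{3}{2} + \frac{1}{2} \cdot 0 = - \frac{3}{2} + 0 = - \frac{3}{2} \approx -1.5$)
$g{\left(f,U \right)} = - \frac{3}{2} + U$ ($g{\left(f,U \right)} = U - \frac{3}{2} = - \frac{3}{2} + U$)
$s{\left(h \right)} = - \frac{5}{2 h}$ ($s{\left(h \right)} = \frac{- \frac{3}{2} - 1}{h} = - \frac{5}{2 h}$)
$s{\left(l{\left(-6 \right)} \right)} - 14928 = - \frac{5}{2 \left(-6\right)^{3}} - 14928 = - \frac{5}{2 \left(-216\right)} - 14928 = \left(- \frac{5}{2}\right) \left(- \frac{1}{216}\right) - 14928 = \frac{5}{432} - 14928 = - \frac{6448891}{432}$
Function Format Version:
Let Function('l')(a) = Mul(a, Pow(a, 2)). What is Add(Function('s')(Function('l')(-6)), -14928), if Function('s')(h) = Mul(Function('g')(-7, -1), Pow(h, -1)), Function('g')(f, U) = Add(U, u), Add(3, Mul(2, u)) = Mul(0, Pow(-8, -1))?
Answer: Rational(-6448891, 432) ≈ -14928.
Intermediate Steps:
Function('l')(a) = Pow(a, 3)
u = Rational(-3, 2) (u = Add(Rational(-3, 2), Mul(Rational(1, 2), Mul(0, Pow(-8, -1)))) = Add(Rational(-3, 2), Mul(Rational(1, 2), Mul(0, Rational(-1, 8)))) = Add(Rational(-3, 2), Mul(Rational(1, 2), 0)) = Add(Rational(-3, 2), 0) = Rational(-3, 2) ≈ -1.5000)
Function('g')(f, U) = Add(Rational(-3, 2), U) (Function('g')(f, U) = Add(U, Rational(-3, 2)) = Add(Rational(-3, 2), U))
Function('s')(h) = Mul(Rational(-5, 2), Pow(h, -1)) (Function('s')(h) = Mul(Add(Rational(-3, 2), -1), Pow(h, -1)) = Mul(Rational(-5, 2), Pow(h, -1)))
Add(Function('s')(Function('l')(-6)), -14928) = Add(Mul(Rational(-5, 2), Pow(Pow(-6, 3), -1)), -14928) = Add(Mul(Rational(-5, 2), Pow(-216, -1)), -14928) = Add(Mul(Rational(-5, 2), Rational(-1, 216)), -14928) = Add(Rational(5, 432), -14928) = Rational(-6448891, 432)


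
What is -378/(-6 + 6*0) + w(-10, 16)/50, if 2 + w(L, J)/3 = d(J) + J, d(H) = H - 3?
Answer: 3231/50 ≈ 64.620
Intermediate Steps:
d(H) = -3 + H
w(L, J) = -15 + 6*J (w(L, J) = -6 + 3*((-3 + J) + J) = -6 + 3*(-3 + 2*J) = -6 + (-9 + 6*J) = -15 + 6*J)
-378/(-6 + 6*0) + w(-10, 16)/50 = -378/(-6 + 6*0) + (-15 + 6*16)/50 = -378/(-6 + 0) + (-15 + 96)*(1/50) = -378/(-6) + 81*(1/50) = -378*(-⅙) + 81/50 = 63 + 81/50 = 3231/50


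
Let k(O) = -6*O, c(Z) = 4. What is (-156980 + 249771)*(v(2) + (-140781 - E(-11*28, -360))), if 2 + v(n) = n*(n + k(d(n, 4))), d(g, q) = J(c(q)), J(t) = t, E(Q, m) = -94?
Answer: -13058755803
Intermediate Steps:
d(g, q) = 4
v(n) = -2 + n*(-24 + n) (v(n) = -2 + n*(n - 6*4) = -2 + n*(n - 24) = -2 + n*(-24 + n))
(-156980 + 249771)*(v(2) + (-140781 - E(-11*28, -360))) = (-156980 + 249771)*((-2 + 2² - 24*2) + (-140781 - 1*(-94))) = 92791*((-2 + 4 - 48) + (-140781 + 94)) = 92791*(-46 - 140687) = 92791*(-140733) = -13058755803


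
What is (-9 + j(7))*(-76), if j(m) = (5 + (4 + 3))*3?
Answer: -2052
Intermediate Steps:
j(m) = 36 (j(m) = (5 + 7)*3 = 12*3 = 36)
(-9 + j(7))*(-76) = (-9 + 36)*(-76) = 27*(-76) = -2052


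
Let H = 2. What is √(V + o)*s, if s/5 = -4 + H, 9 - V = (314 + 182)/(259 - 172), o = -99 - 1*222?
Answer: -20*I*√601170/87 ≈ -178.24*I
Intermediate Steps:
o = -321 (o = -99 - 222 = -321)
V = 287/87 (V = 9 - (314 + 182)/(259 - 172) = 9 - 496/87 = 287/87 ≈ 3.2989)
s = -10 (s = 5*(-4 + 2) = 5*(-2) = -10)
√(V + o)*s = √(287/87 - 321)*(-10) = √(-27640/87)*(-10) = (2*I*√601170/87)*(-10) = -20*I*√601170/87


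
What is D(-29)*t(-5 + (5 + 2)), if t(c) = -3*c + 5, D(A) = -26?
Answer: 26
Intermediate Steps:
t(c) = 5 - 3*c
D(-29)*t(-5 + (5 + 2)) = -26*(5 - 3*(-5 + (5 + 2))) = -26*(5 - 3*(-5 + 7)) = -26*(5 - 3*2) = -26*(5 - 6) = -26*(-1) = 26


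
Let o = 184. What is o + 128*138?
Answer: 17848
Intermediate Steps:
o + 128*138 = 184 + 128*138 = 184 + 17664 = 17848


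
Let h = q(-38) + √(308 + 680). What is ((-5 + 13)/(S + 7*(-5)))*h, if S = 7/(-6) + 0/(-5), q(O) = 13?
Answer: -624/217 - 96*√247/217 ≈ -9.8284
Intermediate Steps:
S = -7/6 (S = 7*(-⅙) + 0*(-⅕) = -7/6 + 0 = -7/6 ≈ -1.1667)
h = 13 + 2*√247 (h = 13 + √(308 + 680) = 13 + √988 = 13 + 2*√247 ≈ 44.432)
((-5 + 13)/(S + 7*(-5)))*h = ((-5 + 13)/(-7/6 + 7*(-5)))*(13 + 2*√247) = (8/(-7/6 - 35))*(13 + 2*√247) = (8/(-217/6))*(13 + 2*√247) = (8*(-6/217))*(13 + 2*√247) = -48*(13 + 2*√247)/217 = -624/217 - 96*√247/217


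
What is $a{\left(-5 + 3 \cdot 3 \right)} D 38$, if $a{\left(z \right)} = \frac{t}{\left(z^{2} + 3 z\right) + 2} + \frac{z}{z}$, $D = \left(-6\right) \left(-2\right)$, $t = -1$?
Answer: $\frac{2204}{5} \approx 440.8$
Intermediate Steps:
$D = 12$
$a{\left(z \right)} = 1 - \frac{1}{2 + z^{2} + 3 z}$ ($a{\left(z \right)} = - \frac{1}{\left(z^{2} + 3 z\right) + 2} + \frac{z}{z} = - \frac{1}{2 + z^{2} + 3 z} + 1 = 1 - \frac{1}{2 + z^{2} + 3 z}$)
$a{\left(-5 + 3 \cdot 3 \right)} D 38 = \frac{1 + \left(-5 + 3 \cdot 3\right)^{2} + 3 \left(-5 + 3 \cdot 3\right)}{2 + \left(-5 + 3 \cdot 3\right)^{2} + 3 \left(-5 + 3 \cdot 3\right)} 12 \cdot 38 = \frac{1 + \left(-5 + 9\right)^{2} + 3 \left(-5 + 9\right)}{2 + \left(-5 + 9\right)^{2} + 3 \left(-5 + 9\right)} 12 \cdot 38 = \frac{1 + 4^{2} + 3 \cdot 4}{2 + 4^{2} + 3 \cdot 4} \cdot 12 \cdot 38 = \frac{1 + 16 + 12}{2 + 16 + 12} \cdot 12 \cdot 38 = \frac{1}{30} \cdot 29 \cdot 12 \cdot 38 = \frac{29}{30} \cdot 12 \cdot 38 = \frac{58}{5} \cdot 38 = \frac{2204}{5}$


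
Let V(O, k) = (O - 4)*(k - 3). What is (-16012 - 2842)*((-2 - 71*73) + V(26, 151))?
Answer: 36369366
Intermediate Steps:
V(O, k) = (-4 + O)*(-3 + k)
(-16012 - 2842)*((-2 - 71*73) + V(26, 151)) = (-16012 - 2842)*((-2 - 71*73) + (12 - 4*151 - 3*26 + 26*151)) = -18854*((-2 - 5183) + (12 - 604 - 78 + 3926)) = -18854*(-5185 + 3256) = -18854*(-1929) = 36369366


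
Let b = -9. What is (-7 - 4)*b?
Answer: 99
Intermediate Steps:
(-7 - 4)*b = (-7 - 4)*(-9) = -11*(-9) = 99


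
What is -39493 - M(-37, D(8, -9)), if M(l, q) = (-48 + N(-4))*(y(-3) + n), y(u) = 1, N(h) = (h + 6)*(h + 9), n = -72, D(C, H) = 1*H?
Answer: -42191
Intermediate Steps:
D(C, H) = H
N(h) = (6 + h)*(9 + h)
M(l, q) = 2698 (M(l, q) = (-48 + (54 + (-4)² + 15*(-4)))*(1 - 72) = (-48 + (54 + 16 - 60))*(-71) = (-48 + 10)*(-71) = -38*(-71) = 2698)
-39493 - M(-37, D(8, -9)) = -39493 - 1*2698 = -39493 - 2698 = -42191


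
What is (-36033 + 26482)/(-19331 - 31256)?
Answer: 9551/50587 ≈ 0.18880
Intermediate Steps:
(-36033 + 26482)/(-19331 - 31256) = -9551/(-50587) = -9551*(-1/50587) = 9551/50587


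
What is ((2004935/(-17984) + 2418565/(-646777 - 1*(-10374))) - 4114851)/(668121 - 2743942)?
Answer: 167601720864557/84547757559232 ≈ 1.9823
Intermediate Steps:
((2004935/(-17984) + 2418565/(-646777 - 1*(-10374))) - 4114851)/(668121 - 2743942) = ((2004935*(-1/17984) + 2418565/(-646777 + 10374)) - 4114851)/(-2075821) = ((-7135/64 + 2418565/(-636403)) - 4114851)*(-1/2075821) = ((-7135/64 + 2418565*(-1/636403)) - 4114851)*(-1/2075821) = ((-7135/64 - 2418565/636403) - 4114851)*(-1/2075821) = (-4695523565/40729792 - 4114851)*(-1/2075821) = -167601720864557/40729792*(-1/2075821) = 167601720864557/84547757559232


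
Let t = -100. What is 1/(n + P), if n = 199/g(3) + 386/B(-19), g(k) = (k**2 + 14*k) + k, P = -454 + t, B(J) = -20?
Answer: -135/76898 ≈ -0.0017556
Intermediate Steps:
P = -554 (P = -454 - 100 = -554)
g(k) = k**2 + 15*k
n = -2108/135 (n = 199/((3*(15 + 3))) + 386/(-20) = 199/((3*18)) + 386*(-1/20) = 199/54 - 193/10 = -2108/135 ≈ -15.615)
1/(n + P) = 1/(-2108/135 - 554) = 1/(-76898/135) = -135/76898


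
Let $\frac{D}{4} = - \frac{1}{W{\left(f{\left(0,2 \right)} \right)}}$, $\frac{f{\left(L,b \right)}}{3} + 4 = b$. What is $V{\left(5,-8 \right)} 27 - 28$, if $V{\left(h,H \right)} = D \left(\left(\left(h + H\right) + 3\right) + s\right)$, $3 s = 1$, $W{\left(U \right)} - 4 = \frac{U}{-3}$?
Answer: $-34$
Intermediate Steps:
$f{\left(L,b \right)} = -12 + 3 b$
$W{\left(U \right)} = 4 - \frac{U}{3}$ ($W{\left(U \right)} = 4 + \frac{U}{-3} = 4 + U \left(- \frac{1}{3}\right) = 4 - \frac{U}{3}$)
$s = \frac{1}{3}$ ($s = \frac{1}{3} \cdot 1 = \frac{1}{3} \approx 0.33333$)
$D = - \frac{2}{3}$ ($D = 4 \left(- \frac{1}{4 - \frac{-12 + 3 \cdot 2}{3}}\right) = 4 \left(- \frac{1}{4 - \frac{-12 + 6}{3}}\right) = 4 \left(- \frac{1}{4 - -2}\right) = 4 \left(- \frac{1}{4 + 2}\right) = 4 \left(- \frac{1}{6}\right) = - \frac{2}{3} \approx -0.66667$)
$V{\left(h,H \right)} = - \frac{20}{9} - \frac{2 H}{3} - \frac{2 h}{3}$ ($V{\left(h,H \right)} = - \frac{2 \left(\left(\left(h + H\right) + 3\right) + \frac{1}{3}\right)}{3} = - \frac{2 \left(\left(\left(H + h\right) + 3\right) + \frac{1}{3}\right)}{3} = - \frac{2 \left(\left(3 + H + h\right) + \frac{1}{3}\right)}{3} = - \frac{2 \left(\frac{10}{3} + H + h\right)}{3} = - \frac{20}{9} - \frac{2 H}{3} - \frac{2 h}{3}$)
$V{\left(5,-8 \right)} 27 - 28 = \left(- \frac{20}{9} - - \frac{16}{3} - \frac{10}{3}\right) 27 - 28 = \left(- \frac{20}{9} + \frac{16}{3} - \frac{10}{3}\right) 27 - 28 = \left(- \frac{2}{9}\right) 27 - 28 = -6 - 28 = -34$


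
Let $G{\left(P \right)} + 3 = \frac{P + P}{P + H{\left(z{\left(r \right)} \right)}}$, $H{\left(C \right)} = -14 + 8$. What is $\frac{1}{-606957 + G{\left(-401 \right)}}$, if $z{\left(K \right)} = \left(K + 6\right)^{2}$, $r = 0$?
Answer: $- \frac{407}{247031918} \approx -1.6476 \cdot 10^{-6}$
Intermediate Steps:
$z{\left(K \right)} = \left(6 + K\right)^{2}$
$H{\left(C \right)} = -6$
$G{\left(P \right)} = -3 + \frac{2 P}{-6 + P}$ ($G{\left(P \right)} = -3 + \frac{P + P}{P - 6} = -3 + \frac{2 P}{-6 + P}$)
$\frac{1}{-606957 + G{\left(-401 \right)}} = \frac{1}{-606957 + \frac{18 - -401}{-6 - 401}} = \frac{1}{-606957 + \frac{18 + 401}{-407}} = \frac{1}{-606957 - \frac{419}{407}} = \frac{1}{- \frac{247031918}{407}} = - \frac{407}{247031918}$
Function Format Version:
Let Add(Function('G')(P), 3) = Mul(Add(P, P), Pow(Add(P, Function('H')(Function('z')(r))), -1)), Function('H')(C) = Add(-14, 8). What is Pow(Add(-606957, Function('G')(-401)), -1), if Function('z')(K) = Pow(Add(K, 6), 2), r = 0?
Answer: Rational(-407, 247031918) ≈ -1.6476e-6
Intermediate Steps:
Function('z')(K) = Pow(Add(6, K), 2)
Function('H')(C) = -6
Function('G')(P) = Add(-3, Mul(2, P, Pow(Add(-6, P), -1))) (Function('G')(P) = Add(-3, Mul(Add(P, P), Pow(Add(P, -6), -1))) = Add(-3, Mul(Mul(2, P), Pow(Add(-6, P), -1))) = Add(-3, Mul(2, P, Pow(Add(-6, P), -1))))
Pow(Add(-606957, Function('G')(-401)), -1) = Pow(Add(-606957, Mul(Pow(Add(-6, -401), -1), Add(18, Mul(-1, -401)))), -1) = Pow(Add(-606957, Mul(Pow(-407, -1), Add(18, 401))), -1) = Pow(Add(-606957, Mul(Rational(-1, 407), 419)), -1) = Pow(Add(-606957, Rational(-419, 407)), -1) = Pow(Rational(-247031918, 407), -1) = Rational(-407, 247031918)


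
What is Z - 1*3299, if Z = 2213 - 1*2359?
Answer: -3445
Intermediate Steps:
Z = -146 (Z = 2213 - 2359 = -146)
Z - 1*3299 = -146 - 1*3299 = -146 - 3299 = -3445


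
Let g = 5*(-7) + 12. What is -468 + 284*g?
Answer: -7000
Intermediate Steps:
g = -23 (g = -35 + 12 = -23)
-468 + 284*g = -468 + 284*(-23) = -468 - 6532 = -7000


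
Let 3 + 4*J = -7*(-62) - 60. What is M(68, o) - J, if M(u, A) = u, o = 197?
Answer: -99/4 ≈ -24.750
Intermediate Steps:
J = 371/4 (J = -¾ + (-7*(-62) - 60)/4 = -¾ + (434 - 60)/4 = -¾ + (¼)*374 = -¾ + 187/2 = 371/4 ≈ 92.750)
M(68, o) - J = 68 - 1*371/4 = 68 - 371/4 = -99/4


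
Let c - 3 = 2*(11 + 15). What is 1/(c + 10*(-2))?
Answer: 1/35 ≈ 0.028571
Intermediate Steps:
c = 55 (c = 3 + 2*(11 + 15) = 3 + 2*26 = 3 + 52 = 55)
1/(c + 10*(-2)) = 1/(55 + 10*(-2)) = 1/(55 - 20) = 1/35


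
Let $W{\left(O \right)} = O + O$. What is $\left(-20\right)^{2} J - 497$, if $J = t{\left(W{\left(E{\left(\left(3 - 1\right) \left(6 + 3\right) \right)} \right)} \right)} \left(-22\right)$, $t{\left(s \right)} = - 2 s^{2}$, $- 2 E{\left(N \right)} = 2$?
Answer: $69903$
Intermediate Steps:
$E{\left(N \right)} = -1$ ($E{\left(N \right)} = \left(- \frac{1}{2}\right) 2 = -1$)
$W{\left(O \right)} = 2 O$
$J = 176$ ($J = - 2 \left(2 \left(-1\right)\right)^{2} \left(-22\right) = - 2 \left(-2\right)^{2} \left(-22\right) = \left(-2\right) 4 \left(-22\right) = \left(-8\right) \left(-22\right) = 176$)
$\left(-20\right)^{2} J - 497 = \left(-20\right)^{2} \cdot 176 - 497 = 400 \cdot 176 - 497 = 70400 - 497 = 69903$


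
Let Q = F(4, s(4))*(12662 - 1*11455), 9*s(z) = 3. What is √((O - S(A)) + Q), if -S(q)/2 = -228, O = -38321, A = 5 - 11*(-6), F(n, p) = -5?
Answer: 2*I*√11203 ≈ 211.69*I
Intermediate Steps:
s(z) = ⅓ (s(z) = (⅑)*3 = ⅓)
A = 71 (A = 5 + 66 = 71)
S(q) = 456 (S(q) = -2*(-228) = 456)
Q = -6035 (Q = -5*(12662 - 1*11455) = -5*(12662 - 11455) = -5*1207 = -6035)
√((O - S(A)) + Q) = √((-38321 - 1*456) - 6035) = √((-38321 - 456) - 6035) = √(-38777 - 6035) = √(-44812) = 2*I*√11203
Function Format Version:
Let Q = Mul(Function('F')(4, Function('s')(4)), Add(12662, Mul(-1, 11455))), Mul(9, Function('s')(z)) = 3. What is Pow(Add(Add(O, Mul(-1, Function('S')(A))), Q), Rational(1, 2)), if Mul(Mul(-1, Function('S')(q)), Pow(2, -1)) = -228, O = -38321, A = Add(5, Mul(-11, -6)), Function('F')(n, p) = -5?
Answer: Mul(2, I, Pow(11203, Rational(1, 2))) ≈ Mul(211.69, I)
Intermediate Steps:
Function('s')(z) = Rational(1, 3) (Function('s')(z) = Mul(Rational(1, 9), 3) = Rational(1, 3))
A = 71 (A = Add(5, 66) = 71)
Function('S')(q) = 456 (Function('S')(q) = Mul(-2, -228) = 456)
Q = -6035 (Q = Mul(-5, Add(12662, Mul(-1, 11455))) = Mul(-5, Add(12662, -11455)) = Mul(-5, 1207) = -6035)
Pow(Add(Add(O, Mul(-1, Function('S')(A))), Q), Rational(1, 2)) = Pow(Add(Add(-38321, Mul(-1, 456)), -6035), Rational(1, 2)) = Pow(Add(Add(-38321, -456), -6035), Rational(1, 2)) = Pow(Add(-38777, -6035), Rational(1, 2)) = Pow(-44812, Rational(1, 2)) = Mul(2, I, Pow(11203, Rational(1, 2)))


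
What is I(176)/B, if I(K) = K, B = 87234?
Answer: 88/43617 ≈ 0.0020176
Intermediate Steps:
I(176)/B = 176/87234 = 176*(1/87234) = 88/43617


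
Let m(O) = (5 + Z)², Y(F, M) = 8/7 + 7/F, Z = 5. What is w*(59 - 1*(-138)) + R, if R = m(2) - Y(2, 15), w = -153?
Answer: -420639/14 ≈ -30046.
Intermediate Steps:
Y(F, M) = 8/7 + 7/F (Y(F, M) = 8*(⅐) + 7/F = 8/7 + 7/F)
m(O) = 100 (m(O) = (5 + 5)² = 10² = 100)
R = 1335/14 (R = 100 - (8/7 + 7/2) = 100 - 1*65/14 = 100 - 65/14 = 1335/14 ≈ 95.357)
w*(59 - 1*(-138)) + R = -153*(59 - 1*(-138)) + 1335/14 = -153*(59 + 138) + 1335/14 = -153*197 + 1335/14 = -30141 + 1335/14 = -420639/14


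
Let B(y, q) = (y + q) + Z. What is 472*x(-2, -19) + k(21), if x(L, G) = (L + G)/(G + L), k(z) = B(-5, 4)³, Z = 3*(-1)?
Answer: 408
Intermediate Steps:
Z = -3
B(y, q) = -3 + q + y (B(y, q) = (y + q) - 3 = (q + y) - 3 = -3 + q + y)
k(z) = -64 (k(z) = (-3 + 4 - 5)³ = (-4)³ = -64)
x(L, G) = 1 (x(L, G) = (G + L)/(G + L) = 1)
472*x(-2, -19) + k(21) = 472*1 - 64 = 472 - 64 = 408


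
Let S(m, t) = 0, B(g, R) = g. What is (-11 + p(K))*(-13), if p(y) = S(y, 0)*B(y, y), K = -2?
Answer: 143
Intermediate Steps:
p(y) = 0 (p(y) = 0*y = 0)
(-11 + p(K))*(-13) = (-11 + 0)*(-13) = -11*(-13) = 143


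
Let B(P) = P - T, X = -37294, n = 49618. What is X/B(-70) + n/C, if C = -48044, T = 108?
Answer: 445730233/2137958 ≈ 208.48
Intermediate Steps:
B(P) = -108 + P (B(P) = P - 1*108 = P - 108 = -108 + P)
X/B(-70) + n/C = -37294/(-108 - 70) + 49618/(-48044) = -37294/(-178) + 49618*(-1/48044) = -37294*(-1/178) - 24809/24022 = 18647/89 - 24809/24022 = 445730233/2137958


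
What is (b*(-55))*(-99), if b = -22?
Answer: -119790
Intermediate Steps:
(b*(-55))*(-99) = -22*(-55)*(-99) = 1210*(-99) = -119790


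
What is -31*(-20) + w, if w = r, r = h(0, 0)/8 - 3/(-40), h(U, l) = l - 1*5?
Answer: 12389/20 ≈ 619.45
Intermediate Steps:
h(U, l) = -5 + l (h(U, l) = l - 5 = -5 + l)
r = -11/20 (r = (-5 + 0)/8 - 3/(-40) = -5*⅛ - 3*(-1/40) = -5/8 + 3/40 = -11/20 ≈ -0.55000)
w = -11/20 ≈ -0.55000
-31*(-20) + w = -31*(-20) - 11/20 = 620 - 11/20 = 12389/20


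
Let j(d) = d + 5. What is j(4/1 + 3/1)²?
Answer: 144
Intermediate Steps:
j(d) = 5 + d
j(4/1 + 3/1)² = (5 + (4/1 + 3/1))² = (5 + (4*1 + 3*1))² = (5 + (4 + 3))² = (5 + 7)² = 12² = 144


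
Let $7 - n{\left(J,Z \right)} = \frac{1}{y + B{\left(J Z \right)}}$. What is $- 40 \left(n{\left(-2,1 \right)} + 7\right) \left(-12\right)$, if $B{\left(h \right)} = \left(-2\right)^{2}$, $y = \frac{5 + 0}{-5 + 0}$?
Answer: $6560$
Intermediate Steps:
$y = -1$ ($y = \frac{5}{-5} = 5 \left(- \frac{1}{5}\right) = -1$)
$B{\left(h \right)} = 4$
$n{\left(J,Z \right)} = \frac{20}{3}$ ($n{\left(J,Z \right)} = 7 - \frac{1}{-1 + 4} = 7 - \frac{1}{3} = \frac{20}{3}$)
$- 40 \left(n{\left(-2,1 \right)} + 7\right) \left(-12\right) = - 40 \left(\frac{20}{3} + 7\right) \left(-12\right) = \left(-40\right) \frac{41}{3} \left(-12\right) = \left(- \frac{1640}{3}\right) \left(-12\right) = 6560$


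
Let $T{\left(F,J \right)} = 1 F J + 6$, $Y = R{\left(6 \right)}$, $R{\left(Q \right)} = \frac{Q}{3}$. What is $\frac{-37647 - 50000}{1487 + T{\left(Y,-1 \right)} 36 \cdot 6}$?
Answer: $- \frac{87647}{2351} \approx -37.281$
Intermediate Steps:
$R{\left(Q \right)} = \frac{Q}{3}$ ($R{\left(Q \right)} = Q \frac{1}{3} = \frac{Q}{3}$)
$Y = 2$ ($Y = \frac{1}{3} \cdot 6 = 2$)
$T{\left(F,J \right)} = 6 + F J$ ($T{\left(F,J \right)} = F J + 6 = 6 + F J$)
$\frac{-37647 - 50000}{1487 + T{\left(Y,-1 \right)} 36 \cdot 6} = \frac{-37647 - 50000}{1487 + \left(6 + 2 \left(-1\right)\right) 36 \cdot 6} = - \frac{87647}{1487 + \left(6 - 2\right) 36 \cdot 6} = - \frac{87647}{1487 + 4 \cdot 36 \cdot 6} = - \frac{87647}{1487 + 144 \cdot 6} = - \frac{87647}{1487 + 864} = - \frac{87647}{2351}$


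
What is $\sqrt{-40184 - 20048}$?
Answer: $2 i \sqrt{15058} \approx 245.42 i$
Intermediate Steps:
$\sqrt{-40184 - 20048} = \sqrt{-60232} = 2 i \sqrt{15058}$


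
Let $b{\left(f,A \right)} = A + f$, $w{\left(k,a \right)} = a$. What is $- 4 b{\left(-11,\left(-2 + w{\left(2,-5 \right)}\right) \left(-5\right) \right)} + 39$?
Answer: $-57$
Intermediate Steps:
$- 4 b{\left(-11,\left(-2 + w{\left(2,-5 \right)}\right) \left(-5\right) \right)} + 39 = - 4 \left(\left(-2 - 5\right) \left(-5\right) - 11\right) + 39 = - 4 \left(\left(-7\right) \left(-5\right) - 11\right) + 39 = - 4 \left(35 - 11\right) + 39 = \left(-4\right) 24 + 39 = -96 + 39 = -57$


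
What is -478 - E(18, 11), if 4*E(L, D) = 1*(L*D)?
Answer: -1055/2 ≈ -527.50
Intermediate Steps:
E(L, D) = D*L/4 (E(L, D) = (1*(L*D))/4 = (1*(D*L))/4 = (D*L)/4 = D*L/4)
-478 - E(18, 11) = -478 - 11*18/4 = -478 - 1*99/2 = -478 - 99/2 = -1055/2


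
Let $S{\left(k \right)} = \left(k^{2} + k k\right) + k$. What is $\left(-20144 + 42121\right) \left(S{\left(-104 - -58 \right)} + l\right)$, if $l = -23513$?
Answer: $-424749479$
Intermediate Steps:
$S{\left(k \right)} = k + 2 k^{2}$ ($S{\left(k \right)} = \left(k^{2} + k^{2}\right) + k = 2 k^{2} + k = k + 2 k^{2}$)
$\left(-20144 + 42121\right) \left(S{\left(-104 - -58 \right)} + l\right) = \left(-20144 + 42121\right) \left(\left(-104 - -58\right) \left(1 + 2 \left(-104 - -58\right)\right) - 23513\right) = 21977 \left(\left(-104 + 58\right) \left(1 + 2 \left(-104 + 58\right)\right) - 23513\right) = 21977 \left(- 46 \left(1 + 2 \left(-46\right)\right) - 23513\right) = 21977 \left(- 46 \left(1 - 92\right) - 23513\right) = 21977 \left(\left(-46\right) \left(-91\right) - 23513\right) = 21977 \left(4186 - 23513\right) = 21977 \left(-19327\right) = -424749479$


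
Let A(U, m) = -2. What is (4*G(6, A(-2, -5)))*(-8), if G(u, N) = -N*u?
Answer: -384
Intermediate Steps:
G(u, N) = -N*u
(4*G(6, A(-2, -5)))*(-8) = (4*(-1*(-2)*6))*(-8) = (4*12)*(-8) = 48*(-8) = -384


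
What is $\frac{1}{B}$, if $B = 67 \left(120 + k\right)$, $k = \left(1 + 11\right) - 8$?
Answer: $\frac{1}{8308} \approx 0.00012037$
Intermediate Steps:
$k = 4$ ($k = 12 - 8 = 4$)
$B = 8308$ ($B = 67 \left(120 + 4\right) = 67 \cdot 124 = 8308$)
$\frac{1}{B} = \frac{1}{8308}$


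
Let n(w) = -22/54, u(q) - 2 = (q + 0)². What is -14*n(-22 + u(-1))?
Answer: 154/27 ≈ 5.7037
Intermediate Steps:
u(q) = 2 + q² (u(q) = 2 + (q + 0)² = 2 + q²)
n(w) = -11/27 (n(w) = -22*1/54 = -11/27)
-14*n(-22 + u(-1)) = -14*(-11/27) = 154/27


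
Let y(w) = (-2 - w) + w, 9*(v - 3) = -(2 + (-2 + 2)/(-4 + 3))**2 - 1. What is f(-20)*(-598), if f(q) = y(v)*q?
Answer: -23920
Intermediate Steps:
v = 22/9 (v = 3 + (-(2 + (-2 + 2)/(-4 + 3))**2 - 1)/9 = 3 + (-(2 + 0/(-1))**2 - 1)/9 = 3 + (-(2 + 0*(-1))**2 - 1)/9 = 3 + (-(2 + 0)**2 - 1)/9 = 3 + (-1*2**2 - 1)/9 = 3 + (-1*4 - 1)/9 = 3 + (-4 - 1)/9 = 3 + (1/9)*(-5) = 3 - 5/9 = 22/9 ≈ 2.4444)
y(w) = -2
f(q) = -2*q
f(-20)*(-598) = -2*(-20)*(-598) = 40*(-598) = -23920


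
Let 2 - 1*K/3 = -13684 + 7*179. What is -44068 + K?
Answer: -6769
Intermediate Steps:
K = 37299 (K = 6 - 3*(-13684 + 7*179) = 6 - 3*(-13684 + 1253) = 6 - 3*(-12431) = 6 + 37293 = 37299)
-44068 + K = -44068 + 37299 = -6769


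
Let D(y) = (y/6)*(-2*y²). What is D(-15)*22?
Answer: 24750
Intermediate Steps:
D(y) = -y³/3 (D(y) = (y*(⅙))*(-2*y²) = (y/6)*(-2*y²) = -y³/3)
D(-15)*22 = -⅓*(-15)³*22 = -⅓*(-3375)*22 = 1125*22 = 24750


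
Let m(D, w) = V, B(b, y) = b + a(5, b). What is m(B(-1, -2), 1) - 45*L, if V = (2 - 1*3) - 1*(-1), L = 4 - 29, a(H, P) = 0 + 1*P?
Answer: 1125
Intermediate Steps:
a(H, P) = P (a(H, P) = 0 + P = P)
L = -25
B(b, y) = 2*b (B(b, y) = b + b = 2*b)
V = 0 (V = (2 - 3) + 1 = -1 + 1 = 0)
m(D, w) = 0
m(B(-1, -2), 1) - 45*L = 0 - 45*(-25) = 0 + 1125 = 1125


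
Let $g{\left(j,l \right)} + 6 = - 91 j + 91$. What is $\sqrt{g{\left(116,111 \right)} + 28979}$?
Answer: $2 \sqrt{4627} \approx 136.04$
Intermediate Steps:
$g{\left(j,l \right)} = 85 - 91 j$ ($g{\left(j,l \right)} = -6 - \left(-91 + 91 j\right) = 85 - 91 j$)
$\sqrt{g{\left(116,111 \right)} + 28979} = \sqrt{\left(85 - 10556\right) + 28979} = \sqrt{-10471 + 28979} = \sqrt{18508} = 2 \sqrt{4627}$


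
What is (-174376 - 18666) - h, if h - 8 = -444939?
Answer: 251889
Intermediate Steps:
h = -444931 (h = 8 - 444939 = -444931)
(-174376 - 18666) - h = (-174376 - 18666) - 1*(-444931) = -193042 + 444931 = 251889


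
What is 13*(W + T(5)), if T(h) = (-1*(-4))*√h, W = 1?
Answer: 13 + 52*√5 ≈ 129.28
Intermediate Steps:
T(h) = 4*√h
13*(W + T(5)) = 13*(1 + 4*√5) = 13 + 52*√5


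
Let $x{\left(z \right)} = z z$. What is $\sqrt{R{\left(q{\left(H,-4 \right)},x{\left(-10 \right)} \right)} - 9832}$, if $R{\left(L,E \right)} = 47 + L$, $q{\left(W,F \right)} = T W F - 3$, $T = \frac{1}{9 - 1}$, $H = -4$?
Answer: $i \sqrt{9786} \approx 98.924 i$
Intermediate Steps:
$x{\left(z \right)} = z^{2}$
$T = \frac{1}{8} \approx 0.125$
$q{\left(W,F \right)} = -3 + \frac{F W}{8}$ ($q{\left(W,F \right)} = \frac{W}{8} F - 3 = \frac{F W}{8} - 3 = -3 + \frac{F W}{8}$)
$\sqrt{R{\left(q{\left(H,-4 \right)},x{\left(-10 \right)} \right)} - 9832} = \sqrt{\left(47 - \left(3 + \frac{1}{2} \left(-4\right)\right)\right) - 9832} = \sqrt{\left(47 + \left(-3 + 2\right)\right) - 9832} = \sqrt{\left(47 - 1\right) - 9832} = \sqrt{46 - 9832} = \sqrt{-9786} = i \sqrt{9786}$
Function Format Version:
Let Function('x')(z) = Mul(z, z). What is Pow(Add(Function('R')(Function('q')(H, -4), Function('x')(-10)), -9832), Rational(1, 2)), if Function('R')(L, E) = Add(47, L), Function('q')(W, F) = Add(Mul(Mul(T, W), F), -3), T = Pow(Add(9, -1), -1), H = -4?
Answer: Mul(I, Pow(9786, Rational(1, 2))) ≈ Mul(98.924, I)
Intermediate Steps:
Function('x')(z) = Pow(z, 2)
T = Rational(1, 8) (T = Pow(8, -1) = Rational(1, 8) ≈ 0.12500)
Function('q')(W, F) = Add(-3, Mul(Rational(1, 8), F, W)) (Function('q')(W, F) = Add(Mul(Mul(Rational(1, 8), W), F), -3) = Add(Mul(Rational(1, 8), F, W), -3) = Add(-3, Mul(Rational(1, 8), F, W)))
Pow(Add(Function('R')(Function('q')(H, -4), Function('x')(-10)), -9832), Rational(1, 2)) = Pow(Add(Add(47, Add(-3, Mul(Rational(1, 8), -4, -4))), -9832), Rational(1, 2)) = Pow(Add(Add(47, Add(-3, 2)), -9832), Rational(1, 2)) = Pow(Add(Add(47, -1), -9832), Rational(1, 2)) = Pow(Add(46, -9832), Rational(1, 2)) = Pow(-9786, Rational(1, 2)) = Mul(I, Pow(9786, Rational(1, 2)))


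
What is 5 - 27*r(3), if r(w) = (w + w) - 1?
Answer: -130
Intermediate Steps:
r(w) = -1 + 2*w (r(w) = 2*w - 1 = -1 + 2*w)
5 - 27*r(3) = 5 - 27*(-1 + 2*3) = 5 - 27*(-1 + 6) = 5 - 27*5 = 5 - 135 = -130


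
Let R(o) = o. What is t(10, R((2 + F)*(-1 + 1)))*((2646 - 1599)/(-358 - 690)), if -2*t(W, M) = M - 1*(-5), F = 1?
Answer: 5235/2096 ≈ 2.4976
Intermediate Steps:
t(W, M) = -5/2 - M/2 (t(W, M) = -(M - 1*(-5))/2 = -(M + 5)/2 = -(5 + M)/2 = -5/2 - M/2)
t(10, R((2 + F)*(-1 + 1)))*((2646 - 1599)/(-358 - 690)) = (-5/2 - (2 + 1)*(-1 + 1)/2)*((2646 - 1599)/(-358 - 690)) = (-5/2 - 3*0/2)*(1047/(-1048)) = (-5/2 - 1/2*0)*(1047*(-1/1048)) = (-5/2 + 0)*(-1047/1048) = -5/2*(-1047/1048) = 5235/2096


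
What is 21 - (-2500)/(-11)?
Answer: -2269/11 ≈ -206.27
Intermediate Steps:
21 - (-2500)/(-11) = 21 - (-2500)*(-1)/11 = 21 - 50*50/11 = 21 - 2500/11 = -2269/11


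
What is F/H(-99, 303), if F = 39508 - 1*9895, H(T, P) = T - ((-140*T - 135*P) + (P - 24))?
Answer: 9871/8889 ≈ 1.1105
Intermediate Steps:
H(T, P) = 24 + 134*P + 141*T (H(T, P) = T - ((-140*T - 135*P) + (-24 + P)) = T - (-24 - 140*T - 134*P) = T + (24 + 134*P + 140*T) = 24 + 134*P + 141*T)
F = 29613 (F = 39508 - 9895 = 29613)
F/H(-99, 303) = 29613/(24 + 134*303 + 141*(-99)) = 29613/(24 + 40602 - 13959) = 29613/26667 = 29613*(1/26667) = 9871/8889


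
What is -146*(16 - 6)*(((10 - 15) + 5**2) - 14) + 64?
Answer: -8696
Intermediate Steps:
-146*(16 - 6)*(((10 - 15) + 5**2) - 14) + 64 = -1460*((-5 + 25) - 14) + 64 = -1460*(20 - 14) + 64 = -1460*6 + 64 = -146*60 + 64 = -8760 + 64 = -8696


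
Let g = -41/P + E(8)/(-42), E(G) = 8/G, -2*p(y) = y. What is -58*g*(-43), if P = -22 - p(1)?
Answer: 98629/21 ≈ 4696.6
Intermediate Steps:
p(y) = -y/2
P = -43/2 (P = -22 - (-1)/2 = -22 - 1*(-½) = -22 + ½ = -43/2 ≈ -21.500)
g = 3401/1806 (g = -41/(-43/2) + (8/8)/(-42) = -41*(-2/43) + (8*(⅛))*(-1/42) = 82/43 + 1*(-1/42) = 82/43 - 1/42 = 3401/1806 ≈ 1.8832)
-58*g*(-43) = -58*3401/1806*(-43) = -98629/903*(-43) = 98629/21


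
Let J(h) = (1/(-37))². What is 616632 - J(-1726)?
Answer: 844169207/1369 ≈ 6.1663e+5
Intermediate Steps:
J(h) = 1/1369 (J(h) = (-1/37)² = 1/1369)
616632 - J(-1726) = 616632 - 1*1/1369 = 616632 - 1/1369 = 844169207/1369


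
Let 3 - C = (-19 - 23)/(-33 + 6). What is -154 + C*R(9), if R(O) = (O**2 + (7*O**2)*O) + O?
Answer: 7347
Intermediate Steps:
R(O) = O + O**2 + 7*O**3 (R(O) = (O**2 + 7*O**3) + O = O + O**2 + 7*O**3)
C = 13/9 (C = 3 - (-19 - 23)/(-33 + 6) = 3 - (-42)/(-27) = 3 - (-42)*(-1)/27 = 3 - 1*14/9 = 3 - 14/9 = 13/9 ≈ 1.4444)
-154 + C*R(9) = -154 + 13*(9*(1 + 9 + 7*9**2))/9 = -154 + 13*(9*(1 + 9 + 7*81))/9 = -154 + 13*(9*(1 + 9 + 567))/9 = -154 + 13*(9*577)/9 = -154 + (13/9)*5193 = -154 + 7501 = 7347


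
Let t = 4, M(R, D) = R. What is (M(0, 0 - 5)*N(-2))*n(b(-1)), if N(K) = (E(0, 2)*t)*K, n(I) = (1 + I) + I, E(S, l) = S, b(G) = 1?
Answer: 0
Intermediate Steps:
n(I) = 1 + 2*I
N(K) = 0 (N(K) = (0*4)*K = 0*K = 0)
(M(0, 0 - 5)*N(-2))*n(b(-1)) = (0*0)*(1 + 2*1) = 0*(1 + 2) = 0*3 = 0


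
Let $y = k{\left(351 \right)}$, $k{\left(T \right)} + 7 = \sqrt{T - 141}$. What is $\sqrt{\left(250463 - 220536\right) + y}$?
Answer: $\sqrt{29920 + \sqrt{210}} \approx 173.02$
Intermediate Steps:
$k{\left(T \right)} = -7 + \sqrt{-141 + T}$ ($k{\left(T \right)} = -7 + \sqrt{T - 141} = -7 + \sqrt{-141 + T}$)
$y = -7 + \sqrt{210}$ ($y = -7 + \sqrt{-141 + 351} = -7 + \sqrt{210} \approx 7.4914$)
$\sqrt{\left(250463 - 220536\right) + y} = \sqrt{\left(250463 - 220536\right) - \left(7 - \sqrt{210}\right)} = \sqrt{29927 - \left(7 - \sqrt{210}\right)} = \sqrt{29920 + \sqrt{210}}$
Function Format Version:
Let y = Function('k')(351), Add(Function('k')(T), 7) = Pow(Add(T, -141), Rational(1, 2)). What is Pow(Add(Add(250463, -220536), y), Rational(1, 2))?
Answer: Pow(Add(29920, Pow(210, Rational(1, 2))), Rational(1, 2)) ≈ 173.02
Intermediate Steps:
Function('k')(T) = Add(-7, Pow(Add(-141, T), Rational(1, 2))) (Function('k')(T) = Add(-7, Pow(Add(T, -141), Rational(1, 2))) = Add(-7, Pow(Add(-141, T), Rational(1, 2))))
y = Add(-7, Pow(210, Rational(1, 2))) (y = Add(-7, Pow(Add(-141, 351), Rational(1, 2))) = Add(-7, Pow(210, Rational(1, 2))) ≈ 7.4914)
Pow(Add(Add(250463, -220536), y), Rational(1, 2)) = Pow(Add(Add(250463, -220536), Add(-7, Pow(210, Rational(1, 2)))), Rational(1, 2)) = Pow(Add(29927, Add(-7, Pow(210, Rational(1, 2)))), Rational(1, 2)) = Pow(Add(29920, Pow(210, Rational(1, 2))), Rational(1, 2))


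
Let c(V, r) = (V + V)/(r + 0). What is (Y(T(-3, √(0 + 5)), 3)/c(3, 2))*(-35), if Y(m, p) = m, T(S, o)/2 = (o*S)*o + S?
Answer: 420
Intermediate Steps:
T(S, o) = 2*S + 2*S*o² (T(S, o) = 2*((o*S)*o + S) = 2*((S*o)*o + S) = 2*(S*o² + S) = 2*(S + S*o²) = 2*S + 2*S*o²)
c(V, r) = 2*V/r (c(V, r) = (2*V)/r = 2*V/r)
(Y(T(-3, √(0 + 5)), 3)/c(3, 2))*(-35) = ((2*(-3)*(1 + (√(0 + 5))²))/((2*3/2)))*(-35) = ((2*(-3)*(1 + (√5)²))/((2*3*(½))))*(-35) = ((2*(-3)*(1 + 5))/3)*(-35) = ((2*(-3)*6)*(⅓))*(-35) = -36*⅓*(-35) = -12*(-35) = 420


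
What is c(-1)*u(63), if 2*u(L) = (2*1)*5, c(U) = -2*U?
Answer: 10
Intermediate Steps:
u(L) = 5 (u(L) = ((2*1)*5)/2 = (2*5)/2 = (½)*10 = 5)
c(-1)*u(63) = -2*(-1)*5 = 2*5 = 10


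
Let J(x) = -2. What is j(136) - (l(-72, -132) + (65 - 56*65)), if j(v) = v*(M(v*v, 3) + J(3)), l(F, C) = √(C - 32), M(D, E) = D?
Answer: 2518759 - 2*I*√41 ≈ 2.5188e+6 - 12.806*I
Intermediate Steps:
l(F, C) = √(-32 + C)
j(v) = v*(-2 + v²) (j(v) = v*(v*v - 2) = v*(v² - 2) = v*(-2 + v²))
j(136) - (l(-72, -132) + (65 - 56*65)) = 136*(-2 + 136²) - (√(-32 - 132) + (65 - 56*65)) = 136*(-2 + 18496) - (√(-164) + (65 - 3640)) = 136*18494 - (2*I*√41 - 3575) = 2515184 - (-3575 + 2*I*√41) = 2515184 + (3575 - 2*I*√41) = 2518759 - 2*I*√41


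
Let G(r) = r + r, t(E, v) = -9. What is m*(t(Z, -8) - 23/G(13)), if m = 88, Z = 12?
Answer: -11308/13 ≈ -869.85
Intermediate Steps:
G(r) = 2*r
m*(t(Z, -8) - 23/G(13)) = 88*(-9 - 23/(2*13)) = 88*(-9 - 23/26) = 88*(-257/26) = -11308/13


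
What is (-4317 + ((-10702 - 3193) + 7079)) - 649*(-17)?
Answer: -100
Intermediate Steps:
(-4317 + ((-10702 - 3193) + 7079)) - 649*(-17) = (-4317 + (-13895 + 7079)) + 11033 = (-4317 - 6816) + 11033 = -11133 + 11033 = -100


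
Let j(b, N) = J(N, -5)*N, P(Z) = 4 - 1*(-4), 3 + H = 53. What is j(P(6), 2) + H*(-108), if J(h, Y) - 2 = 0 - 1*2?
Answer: -5400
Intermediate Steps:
H = 50 (H = -3 + 53 = 50)
P(Z) = 8 (P(Z) = 4 + 4 = 8)
J(h, Y) = 0 (J(h, Y) = 2 + (0 - 1*2) = 2 + (0 - 2) = 2 - 2 = 0)
j(b, N) = 0 (j(b, N) = 0*N = 0)
j(P(6), 2) + H*(-108) = 0 + 50*(-108) = 0 - 5400 = -5400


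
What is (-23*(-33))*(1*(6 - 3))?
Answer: 2277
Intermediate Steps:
(-23*(-33))*(1*(6 - 3)) = 759*(1*3) = 759*3 = 2277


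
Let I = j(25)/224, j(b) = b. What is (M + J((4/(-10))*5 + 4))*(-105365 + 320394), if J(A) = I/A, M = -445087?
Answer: -42876557034579/448 ≈ -9.5707e+10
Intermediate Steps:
I = 25/224 ≈ 0.11161
J(A) = 25/(224*A)
(M + J((4/(-10))*5 + 4))*(-105365 + 320394) = (-445087 + 25/(224*((4/(-10))*5 + 4)))*(-105365 + 320394) = (-445087 + 25/(224*((4*(-⅒))*5 + 4)))*215029 = (-445087 + 25/(224*(-⅖*5 + 4)))*215029 = (-445087 + 25/(224*(-2 + 4)))*215029 = (-445087 + (25/224)/2)*215029 = (-445087 + (25/224)*(½))*215029 = (-445087 + 25/448)*215029 = -199398951/448*215029 = -42876557034579/448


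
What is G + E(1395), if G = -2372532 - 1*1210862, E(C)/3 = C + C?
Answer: -3575024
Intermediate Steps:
E(C) = 6*C (E(C) = 3*(C + C) = 3*(2*C) = 6*C)
G = -3583394 (G = -2372532 - 1210862 = -3583394)
G + E(1395) = -3583394 + 6*1395 = -3583394 + 8370 = -3575024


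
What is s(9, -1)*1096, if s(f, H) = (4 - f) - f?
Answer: -15344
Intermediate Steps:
s(f, H) = 4 - 2*f
s(9, -1)*1096 = (4 - 2*9)*1096 = (4 - 18)*1096 = -14*1096 = -15344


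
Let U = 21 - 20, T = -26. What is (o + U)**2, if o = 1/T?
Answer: 625/676 ≈ 0.92456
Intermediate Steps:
U = 1
o = -1/26 (o = 1/(-26) = -1/26 ≈ -0.038462)
(o + U)**2 = (-1/26 + 1)**2 = (25/26)**2 = 625/676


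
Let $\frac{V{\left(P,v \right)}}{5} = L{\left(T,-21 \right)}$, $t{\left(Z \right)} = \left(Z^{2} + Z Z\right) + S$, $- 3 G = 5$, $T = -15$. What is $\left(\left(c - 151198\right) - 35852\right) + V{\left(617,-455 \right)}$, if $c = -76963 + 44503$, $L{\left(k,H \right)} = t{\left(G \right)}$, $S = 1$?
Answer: $- \frac{1975295}{9} \approx -2.1948 \cdot 10^{5}$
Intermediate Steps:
$G = - \frac{5}{3}$ ($G = \left(- \frac{1}{3}\right) 5 = - \frac{5}{3} \approx -1.6667$)
$t{\left(Z \right)} = 1 + 2 Z^{2}$ ($t{\left(Z \right)} = \left(Z^{2} + Z Z\right) + 1 = \left(Z^{2} + Z^{2}\right) + 1 = 2 Z^{2} + 1 = 1 + 2 Z^{2}$)
$L{\left(k,H \right)} = \frac{59}{9}$ ($L{\left(k,H \right)} = 1 + 2 \left(- \frac{5}{3}\right)^{2} = 1 + 2 \cdot \frac{25}{9} = 1 + \frac{50}{9} = \frac{59}{9}$)
$c = -32460$
$V{\left(P,v \right)} = \frac{295}{9}$ ($V{\left(P,v \right)} = 5 \cdot \frac{59}{9} = \frac{295}{9}$)
$\left(\left(c - 151198\right) - 35852\right) + V{\left(617,-455 \right)} = \left(\left(-32460 - 151198\right) - 35852\right) + \frac{295}{9} = \left(-183658 - 35852\right) + \frac{295}{9} = -219510 + \frac{295}{9} = - \frac{1975295}{9}$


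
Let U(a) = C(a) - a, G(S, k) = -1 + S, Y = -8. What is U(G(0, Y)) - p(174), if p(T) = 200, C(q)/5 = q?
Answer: -204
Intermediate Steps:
C(q) = 5*q
U(a) = 4*a (U(a) = 5*a - a = 4*a)
U(G(0, Y)) - p(174) = 4*(-1 + 0) - 1*200 = 4*(-1) - 200 = -4 - 200 = -204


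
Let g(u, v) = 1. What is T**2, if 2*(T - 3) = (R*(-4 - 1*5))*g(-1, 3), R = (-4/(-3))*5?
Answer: 729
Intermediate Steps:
R = 20/3 (R = -1/3*(-4)*5 = (4/3)*5 = 20/3 ≈ 6.6667)
T = -27 (T = 3 + ((20*(-4 - 1*5)/3)*1)/2 = 3 + ((20*(-4 - 5)/3)*1)/2 = 3 + (((20/3)*(-9))*1)/2 = 3 + (-60*1)/2 = 3 + (1/2)*(-60) = 3 - 30 = -27)
T**2 = (-27)**2 = 729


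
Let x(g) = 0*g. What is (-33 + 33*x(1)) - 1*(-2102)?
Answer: 2069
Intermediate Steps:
x(g) = 0
(-33 + 33*x(1)) - 1*(-2102) = (-33 + 33*0) - 1*(-2102) = (-33 + 0) + 2102 = -33 + 2102 = 2069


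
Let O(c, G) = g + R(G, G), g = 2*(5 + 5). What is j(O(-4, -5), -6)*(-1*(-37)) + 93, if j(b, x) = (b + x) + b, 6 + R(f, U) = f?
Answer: 537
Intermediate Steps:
g = 20 (g = 2*10 = 20)
R(f, U) = -6 + f
O(c, G) = 14 + G (O(c, G) = 20 + (-6 + G) = 14 + G)
j(b, x) = x + 2*b
j(O(-4, -5), -6)*(-1*(-37)) + 93 = (-6 + 2*(14 - 5))*(-1*(-37)) + 93 = (-6 + 2*9)*37 + 93 = (-6 + 18)*37 + 93 = 12*37 + 93 = 444 + 93 = 537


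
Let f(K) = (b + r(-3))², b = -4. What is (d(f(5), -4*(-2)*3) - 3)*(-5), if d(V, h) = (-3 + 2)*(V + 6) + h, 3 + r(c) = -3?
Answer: 425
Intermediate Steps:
r(c) = -6 (r(c) = -3 - 3 = -6)
f(K) = 100 (f(K) = (-4 - 6)² = (-10)² = 100)
d(V, h) = -6 + h - V (d(V, h) = -(6 + V) + h = (-6 - V) + h = -6 + h - V)
(d(f(5), -4*(-2)*3) - 3)*(-5) = ((-6 - 4*(-2)*3 - 1*100) - 3)*(-5) = ((-6 + 8*3 - 100) - 3)*(-5) = ((-6 + 24 - 100) - 3)*(-5) = (-82 - 3)*(-5) = -85*(-5) = 425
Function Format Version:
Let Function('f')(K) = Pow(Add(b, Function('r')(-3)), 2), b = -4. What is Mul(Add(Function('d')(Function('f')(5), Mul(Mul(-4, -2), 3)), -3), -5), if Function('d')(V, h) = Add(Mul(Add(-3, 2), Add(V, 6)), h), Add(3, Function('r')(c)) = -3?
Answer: 425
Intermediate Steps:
Function('r')(c) = -6 (Function('r')(c) = Add(-3, -3) = -6)
Function('f')(K) = 100 (Function('f')(K) = Pow(Add(-4, -6), 2) = Pow(-10, 2) = 100)
Function('d')(V, h) = Add(-6, h, Mul(-1, V)) (Function('d')(V, h) = Add(Mul(-1, Add(6, V)), h) = Add(Add(-6, Mul(-1, V)), h) = Add(-6, h, Mul(-1, V)))
Mul(Add(Function('d')(Function('f')(5), Mul(Mul(-4, -2), 3)), -3), -5) = Mul(Add(Add(-6, Mul(Mul(-4, -2), 3), Mul(-1, 100)), -3), -5) = Mul(Add(Add(-6, Mul(8, 3), -100), -3), -5) = Mul(Add(Add(-6, 24, -100), -3), -5) = Mul(Add(-82, -3), -5) = Mul(-85, -5) = 425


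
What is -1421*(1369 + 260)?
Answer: -2314809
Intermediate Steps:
-1421*(1369 + 260) = -1421*1629 = -2314809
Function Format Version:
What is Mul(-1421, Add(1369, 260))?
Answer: -2314809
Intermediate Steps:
Mul(-1421, Add(1369, 260)) = Mul(-1421, 1629) = -2314809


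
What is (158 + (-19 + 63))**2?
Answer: 40804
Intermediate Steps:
(158 + (-19 + 63))**2 = (158 + 44)**2 = 202**2 = 40804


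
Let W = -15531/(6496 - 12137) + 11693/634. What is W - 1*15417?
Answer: -55061459431/3576394 ≈ -15396.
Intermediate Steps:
W = 75806867/3576394 (W = -15531/(-5641) + 11693*(1/634) = -15531*(-1/5641) + 11693/634 = 15531/5641 + 11693/634 = 75806867/3576394 ≈ 21.196)
W - 1*15417 = 75806867/3576394 - 1*15417 = 75806867/3576394 - 15417 = -55061459431/3576394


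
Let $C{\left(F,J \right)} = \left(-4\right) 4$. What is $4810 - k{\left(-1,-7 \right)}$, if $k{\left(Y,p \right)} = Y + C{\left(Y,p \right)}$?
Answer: $4827$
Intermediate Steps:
$C{\left(F,J \right)} = -16$
$k{\left(Y,p \right)} = -16 + Y$ ($k{\left(Y,p \right)} = Y - 16 = -16 + Y$)
$4810 - k{\left(-1,-7 \right)} = 4810 - \left(-16 - 1\right) = 4810 - -17 = 4810 + 17 = 4827$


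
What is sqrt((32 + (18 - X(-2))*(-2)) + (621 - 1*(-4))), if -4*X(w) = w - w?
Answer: 3*sqrt(69) ≈ 24.920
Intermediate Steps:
X(w) = 0 (X(w) = -(w - w)/4 = -1/4*0 = 0)
sqrt((32 + (18 - X(-2))*(-2)) + (621 - 1*(-4))) = sqrt((32 + (18 - 1*0)*(-2)) + (621 - 1*(-4))) = sqrt((32 + (18 + 0)*(-2)) + (621 + 4)) = sqrt((32 + 18*(-2)) + 625) = sqrt((32 - 36) + 625) = sqrt(-4 + 625) = sqrt(621) = 3*sqrt(69)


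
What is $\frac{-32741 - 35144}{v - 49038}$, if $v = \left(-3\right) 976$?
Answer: $\frac{67885}{51966} \approx 1.3063$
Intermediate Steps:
$v = -2928$
$\frac{-32741 - 35144}{v - 49038} = \frac{-32741 - 35144}{-2928 - 49038} = - \frac{67885}{-51966} = \left(-67885\right) \left(- \frac{1}{51966}\right) = \frac{67885}{51966}$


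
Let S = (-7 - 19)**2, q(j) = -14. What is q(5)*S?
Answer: -9464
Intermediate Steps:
S = 676 (S = (-26)**2 = 676)
q(5)*S = -14*676 = -9464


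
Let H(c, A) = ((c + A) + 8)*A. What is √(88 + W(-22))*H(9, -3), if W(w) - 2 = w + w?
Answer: -42*√46 ≈ -284.86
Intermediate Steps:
W(w) = 2 + 2*w (W(w) = 2 + (w + w) = 2 + 2*w)
H(c, A) = A*(8 + A + c) (H(c, A) = ((A + c) + 8)*A = (8 + A + c)*A = A*(8 + A + c))
√(88 + W(-22))*H(9, -3) = √(88 + (2 + 2*(-22)))*(-3*(8 - 3 + 9)) = √(88 + (2 - 44))*(-3*14) = √(88 - 42)*(-42) = √46*(-42) = -42*√46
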